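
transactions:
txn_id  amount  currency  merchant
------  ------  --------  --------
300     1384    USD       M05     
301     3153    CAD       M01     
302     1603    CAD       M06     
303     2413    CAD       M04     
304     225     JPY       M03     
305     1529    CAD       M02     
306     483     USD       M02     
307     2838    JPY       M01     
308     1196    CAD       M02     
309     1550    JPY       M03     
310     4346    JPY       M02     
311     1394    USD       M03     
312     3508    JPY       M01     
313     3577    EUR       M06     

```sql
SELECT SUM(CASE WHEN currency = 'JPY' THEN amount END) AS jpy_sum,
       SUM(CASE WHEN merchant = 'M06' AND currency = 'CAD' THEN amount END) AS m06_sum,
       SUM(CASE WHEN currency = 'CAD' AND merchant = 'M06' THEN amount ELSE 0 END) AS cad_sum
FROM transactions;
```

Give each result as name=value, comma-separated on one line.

[jpy_sum: currency = 'JPY']
txn_id=300: ✗
txn_id=301: ✗
txn_id=302: ✗
txn_id=303: ✗
txn_id=304: ✓ → 225
txn_id=305: ✗
txn_id=306: ✗
txn_id=307: ✓ → 2838
txn_id=308: ✗
txn_id=309: ✓ → 1550
txn_id=310: ✓ → 4346
txn_id=311: ✗
txn_id=312: ✓ → 3508
txn_id=313: ✗
jpy_sum = 225 + 2838 + 1550 + 4346 + 3508 = 12467
—
[m06_sum: merchant = 'M06' AND currency = 'CAD']
txn_id=300: ✗
txn_id=301: ✗
txn_id=302: ✓ → 1603
txn_id=303: ✗
txn_id=304: ✗
txn_id=305: ✗
txn_id=306: ✗
txn_id=307: ✗
txn_id=308: ✗
txn_id=309: ✗
txn_id=310: ✗
txn_id=311: ✗
txn_id=312: ✗
txn_id=313: ✗
m06_sum = 1603
—
[cad_sum: currency = 'CAD' AND merchant = 'M06']
txn_id=300: ✗
txn_id=301: ✗
txn_id=302: ✓ → 1603
txn_id=303: ✗
txn_id=304: ✗
txn_id=305: ✗
txn_id=306: ✗
txn_id=307: ✗
txn_id=308: ✗
txn_id=309: ✗
txn_id=310: ✗
txn_id=311: ✗
txn_id=312: ✗
txn_id=313: ✗
cad_sum = 1603

jpy_sum=12467, m06_sum=1603, cad_sum=1603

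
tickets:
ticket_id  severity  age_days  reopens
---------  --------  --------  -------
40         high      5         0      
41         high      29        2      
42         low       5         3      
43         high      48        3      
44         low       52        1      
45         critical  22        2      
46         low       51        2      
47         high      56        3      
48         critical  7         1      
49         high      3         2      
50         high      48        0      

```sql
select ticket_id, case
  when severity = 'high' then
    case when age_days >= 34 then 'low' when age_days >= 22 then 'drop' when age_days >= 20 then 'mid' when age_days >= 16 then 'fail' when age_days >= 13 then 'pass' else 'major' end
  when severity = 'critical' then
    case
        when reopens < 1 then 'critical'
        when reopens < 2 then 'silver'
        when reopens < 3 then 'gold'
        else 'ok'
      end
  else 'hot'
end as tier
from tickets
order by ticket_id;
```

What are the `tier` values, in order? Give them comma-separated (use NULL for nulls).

major, drop, hot, low, hot, gold, hot, low, silver, major, low

ticket_id=40: severity='high' → inner[ELSE] → major
ticket_id=41: severity='high' → inner[age_days >= 22] → drop
ticket_id=42: severity='low' → outer ELSE → hot
ticket_id=43: severity='high' → inner[age_days >= 34] → low
ticket_id=44: severity='low' → outer ELSE → hot
ticket_id=45: severity='critical' → inner[reopens < 3] → gold
ticket_id=46: severity='low' → outer ELSE → hot
ticket_id=47: severity='high' → inner[age_days >= 34] → low
ticket_id=48: severity='critical' → inner[reopens < 2] → silver
ticket_id=49: severity='high' → inner[ELSE] → major
ticket_id=50: severity='high' → inner[age_days >= 34] → low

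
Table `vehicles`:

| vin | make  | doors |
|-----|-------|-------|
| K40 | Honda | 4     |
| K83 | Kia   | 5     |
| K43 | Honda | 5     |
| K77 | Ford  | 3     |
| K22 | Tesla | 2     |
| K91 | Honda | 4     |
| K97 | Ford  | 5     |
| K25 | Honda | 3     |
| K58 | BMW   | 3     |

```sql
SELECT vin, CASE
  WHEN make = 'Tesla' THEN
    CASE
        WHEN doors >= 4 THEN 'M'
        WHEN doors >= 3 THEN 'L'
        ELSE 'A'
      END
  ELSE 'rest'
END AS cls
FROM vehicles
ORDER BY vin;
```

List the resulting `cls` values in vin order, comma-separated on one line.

A, rest, rest, rest, rest, rest, rest, rest, rest

vin=K22: make='Tesla' → inner[ELSE] → A
vin=K25: make='Honda' → outer ELSE → rest
vin=K40: make='Honda' → outer ELSE → rest
vin=K43: make='Honda' → outer ELSE → rest
vin=K58: make='BMW' → outer ELSE → rest
vin=K77: make='Ford' → outer ELSE → rest
vin=K83: make='Kia' → outer ELSE → rest
vin=K91: make='Honda' → outer ELSE → rest
vin=K97: make='Ford' → outer ELSE → rest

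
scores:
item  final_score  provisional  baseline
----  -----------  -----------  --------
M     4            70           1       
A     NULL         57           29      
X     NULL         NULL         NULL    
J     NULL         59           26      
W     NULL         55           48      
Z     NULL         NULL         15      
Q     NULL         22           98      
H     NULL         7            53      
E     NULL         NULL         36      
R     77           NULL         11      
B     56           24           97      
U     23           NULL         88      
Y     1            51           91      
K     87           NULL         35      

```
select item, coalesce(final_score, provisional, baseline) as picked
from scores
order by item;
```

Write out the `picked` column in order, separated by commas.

57, 56, 36, 7, 59, 87, 4, 22, 77, 23, 55, NULL, 1, 15

item=A: final_score=NULL, provisional=57 → 57
item=B: final_score=56 → 56
item=E: final_score=NULL, provisional=NULL, baseline=36 → 36
item=H: final_score=NULL, provisional=7 → 7
item=J: final_score=NULL, provisional=59 → 59
item=K: final_score=87 → 87
item=M: final_score=4 → 4
item=Q: final_score=NULL, provisional=22 → 22
item=R: final_score=77 → 77
item=U: final_score=23 → 23
item=W: final_score=NULL, provisional=55 → 55
item=X: final_score=NULL, provisional=NULL, baseline=NULL (all NULL) → NULL
item=Y: final_score=1 → 1
item=Z: final_score=NULL, provisional=NULL, baseline=15 → 15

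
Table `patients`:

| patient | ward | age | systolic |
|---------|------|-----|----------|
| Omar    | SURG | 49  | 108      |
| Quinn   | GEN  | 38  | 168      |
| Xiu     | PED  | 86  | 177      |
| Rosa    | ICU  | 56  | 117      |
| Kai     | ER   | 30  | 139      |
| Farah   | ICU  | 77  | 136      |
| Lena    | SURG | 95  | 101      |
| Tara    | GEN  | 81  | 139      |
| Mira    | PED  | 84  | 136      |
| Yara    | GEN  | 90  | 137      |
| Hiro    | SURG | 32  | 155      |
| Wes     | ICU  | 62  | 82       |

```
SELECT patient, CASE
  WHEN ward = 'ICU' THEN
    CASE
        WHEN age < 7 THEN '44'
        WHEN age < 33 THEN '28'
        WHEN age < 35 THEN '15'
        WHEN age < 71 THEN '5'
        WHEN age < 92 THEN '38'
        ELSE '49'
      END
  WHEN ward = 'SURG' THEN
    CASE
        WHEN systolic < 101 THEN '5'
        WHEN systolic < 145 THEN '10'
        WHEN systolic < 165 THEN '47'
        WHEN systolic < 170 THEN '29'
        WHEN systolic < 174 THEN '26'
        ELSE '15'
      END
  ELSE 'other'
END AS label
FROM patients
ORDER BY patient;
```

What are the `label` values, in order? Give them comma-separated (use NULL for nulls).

patient=Farah: ward='ICU' → inner[age < 92] → 38
patient=Hiro: ward='SURG' → inner[systolic < 165] → 47
patient=Kai: ward='ER' → outer ELSE → other
patient=Lena: ward='SURG' → inner[systolic < 145] → 10
patient=Mira: ward='PED' → outer ELSE → other
patient=Omar: ward='SURG' → inner[systolic < 145] → 10
patient=Quinn: ward='GEN' → outer ELSE → other
patient=Rosa: ward='ICU' → inner[age < 71] → 5
patient=Tara: ward='GEN' → outer ELSE → other
patient=Wes: ward='ICU' → inner[age < 71] → 5
patient=Xiu: ward='PED' → outer ELSE → other
patient=Yara: ward='GEN' → outer ELSE → other

38, 47, other, 10, other, 10, other, 5, other, 5, other, other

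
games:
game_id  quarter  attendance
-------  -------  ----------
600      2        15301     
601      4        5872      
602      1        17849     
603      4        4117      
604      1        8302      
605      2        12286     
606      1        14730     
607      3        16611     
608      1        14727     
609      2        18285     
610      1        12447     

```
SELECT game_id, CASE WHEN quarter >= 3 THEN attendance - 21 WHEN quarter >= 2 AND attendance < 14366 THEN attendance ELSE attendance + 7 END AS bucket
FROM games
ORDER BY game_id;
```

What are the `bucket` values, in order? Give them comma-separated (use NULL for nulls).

15308, 5851, 17856, 4096, 8309, 12286, 14737, 16590, 14734, 18292, 12454

game_id=600: ELSE → 15308
game_id=601: quarter >= 3 → 5851
game_id=602: ELSE → 17856
game_id=603: quarter >= 3 → 4096
game_id=604: ELSE → 8309
game_id=605: quarter >= 2 AND attendance < 14366 → 12286
game_id=606: ELSE → 14737
game_id=607: quarter >= 3 → 16590
game_id=608: ELSE → 14734
game_id=609: ELSE → 18292
game_id=610: ELSE → 12454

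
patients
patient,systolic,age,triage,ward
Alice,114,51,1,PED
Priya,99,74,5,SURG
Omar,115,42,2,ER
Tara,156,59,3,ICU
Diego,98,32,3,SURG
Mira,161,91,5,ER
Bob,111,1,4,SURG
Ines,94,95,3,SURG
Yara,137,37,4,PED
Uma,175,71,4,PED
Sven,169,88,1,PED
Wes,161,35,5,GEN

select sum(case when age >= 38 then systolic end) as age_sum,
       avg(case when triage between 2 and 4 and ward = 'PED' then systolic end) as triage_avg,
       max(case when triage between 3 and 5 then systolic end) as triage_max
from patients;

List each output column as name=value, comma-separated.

[age_sum: age >= 38]
patient=Alice: ✓ → 114
patient=Priya: ✓ → 99
patient=Omar: ✓ → 115
patient=Tara: ✓ → 156
patient=Diego: ✗
patient=Mira: ✓ → 161
patient=Bob: ✗
patient=Ines: ✓ → 94
patient=Yara: ✗
patient=Uma: ✓ → 175
patient=Sven: ✓ → 169
patient=Wes: ✗
age_sum = 114 + 99 + 115 + 156 + 161 + 94 + 175 + 169 = 1083
—
[triage_avg: triage between 2 and 4 and ward = 'PED']
patient=Alice: ✗
patient=Priya: ✗
patient=Omar: ✗
patient=Tara: ✗
patient=Diego: ✗
patient=Mira: ✗
patient=Bob: ✗
patient=Ines: ✗
patient=Yara: ✓ → 137
patient=Uma: ✓ → 175
patient=Sven: ✗
patient=Wes: ✗
triage_avg = (137 + 175) / 2 = 156
—
[triage_max: triage between 3 and 5]
patient=Alice: ✗
patient=Priya: ✓ → 99
patient=Omar: ✗
patient=Tara: ✓ → 156
patient=Diego: ✓ → 98
patient=Mira: ✓ → 161
patient=Bob: ✓ → 111
patient=Ines: ✓ → 94
patient=Yara: ✓ → 137
patient=Uma: ✓ → 175
patient=Sven: ✗
patient=Wes: ✓ → 161
triage_max = MAX(99, 156, 98, 161, 111, 94, 137, 175, 161) = 175

age_sum=1083, triage_avg=156, triage_max=175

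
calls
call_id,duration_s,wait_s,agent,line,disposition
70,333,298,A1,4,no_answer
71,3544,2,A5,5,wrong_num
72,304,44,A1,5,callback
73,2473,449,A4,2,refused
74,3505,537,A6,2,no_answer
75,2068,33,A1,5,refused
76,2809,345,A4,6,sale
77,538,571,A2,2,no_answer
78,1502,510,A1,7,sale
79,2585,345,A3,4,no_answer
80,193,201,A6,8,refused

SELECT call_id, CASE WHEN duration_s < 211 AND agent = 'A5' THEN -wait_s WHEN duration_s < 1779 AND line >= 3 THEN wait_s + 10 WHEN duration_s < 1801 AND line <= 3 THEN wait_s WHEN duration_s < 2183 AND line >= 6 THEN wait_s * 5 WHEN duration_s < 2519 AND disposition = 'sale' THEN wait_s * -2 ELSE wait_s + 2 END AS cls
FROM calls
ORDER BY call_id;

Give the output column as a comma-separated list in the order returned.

308, 4, 54, 451, 539, 35, 347, 571, 520, 347, 211

call_id=70: duration_s < 1779 AND line >= 3 → 308
call_id=71: ELSE → 4
call_id=72: duration_s < 1779 AND line >= 3 → 54
call_id=73: ELSE → 451
call_id=74: ELSE → 539
call_id=75: ELSE → 35
call_id=76: ELSE → 347
call_id=77: duration_s < 1801 AND line <= 3 → 571
call_id=78: duration_s < 1779 AND line >= 3 → 520
call_id=79: ELSE → 347
call_id=80: duration_s < 1779 AND line >= 3 → 211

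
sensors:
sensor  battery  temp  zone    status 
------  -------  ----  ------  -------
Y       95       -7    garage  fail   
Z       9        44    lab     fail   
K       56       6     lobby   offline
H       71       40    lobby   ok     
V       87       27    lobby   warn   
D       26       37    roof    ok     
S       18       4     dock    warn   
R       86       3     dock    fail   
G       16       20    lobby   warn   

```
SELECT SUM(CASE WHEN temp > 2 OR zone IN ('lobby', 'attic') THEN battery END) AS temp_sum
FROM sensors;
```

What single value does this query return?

sensor=Y: ✗
sensor=Z: ✓ → 9
sensor=K: ✓ → 56
sensor=H: ✓ → 71
sensor=V: ✓ → 87
sensor=D: ✓ → 26
sensor=S: ✓ → 18
sensor=R: ✓ → 86
sensor=G: ✓ → 16
temp_sum = 9 + 56 + 71 + 87 + 26 + 18 + 86 + 16 = 369

369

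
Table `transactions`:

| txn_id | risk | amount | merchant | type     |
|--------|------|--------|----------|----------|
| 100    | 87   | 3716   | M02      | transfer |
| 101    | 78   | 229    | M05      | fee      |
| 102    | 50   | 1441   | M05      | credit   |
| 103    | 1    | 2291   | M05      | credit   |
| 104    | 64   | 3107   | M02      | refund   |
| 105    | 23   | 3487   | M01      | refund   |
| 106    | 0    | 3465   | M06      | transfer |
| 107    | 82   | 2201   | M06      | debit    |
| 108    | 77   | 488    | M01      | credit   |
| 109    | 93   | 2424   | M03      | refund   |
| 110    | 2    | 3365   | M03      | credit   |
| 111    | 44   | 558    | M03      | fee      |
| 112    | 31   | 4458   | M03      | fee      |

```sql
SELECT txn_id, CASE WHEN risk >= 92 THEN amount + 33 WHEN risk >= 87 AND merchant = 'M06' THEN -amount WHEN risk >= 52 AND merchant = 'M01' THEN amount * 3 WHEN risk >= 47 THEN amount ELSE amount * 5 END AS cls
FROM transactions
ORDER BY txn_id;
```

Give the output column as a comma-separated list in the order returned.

txn_id=100: risk >= 47 → 3716
txn_id=101: risk >= 47 → 229
txn_id=102: risk >= 47 → 1441
txn_id=103: ELSE → 11455
txn_id=104: risk >= 47 → 3107
txn_id=105: ELSE → 17435
txn_id=106: ELSE → 17325
txn_id=107: risk >= 47 → 2201
txn_id=108: risk >= 52 AND merchant = 'M01' → 1464
txn_id=109: risk >= 92 → 2457
txn_id=110: ELSE → 16825
txn_id=111: ELSE → 2790
txn_id=112: ELSE → 22290

3716, 229, 1441, 11455, 3107, 17435, 17325, 2201, 1464, 2457, 16825, 2790, 22290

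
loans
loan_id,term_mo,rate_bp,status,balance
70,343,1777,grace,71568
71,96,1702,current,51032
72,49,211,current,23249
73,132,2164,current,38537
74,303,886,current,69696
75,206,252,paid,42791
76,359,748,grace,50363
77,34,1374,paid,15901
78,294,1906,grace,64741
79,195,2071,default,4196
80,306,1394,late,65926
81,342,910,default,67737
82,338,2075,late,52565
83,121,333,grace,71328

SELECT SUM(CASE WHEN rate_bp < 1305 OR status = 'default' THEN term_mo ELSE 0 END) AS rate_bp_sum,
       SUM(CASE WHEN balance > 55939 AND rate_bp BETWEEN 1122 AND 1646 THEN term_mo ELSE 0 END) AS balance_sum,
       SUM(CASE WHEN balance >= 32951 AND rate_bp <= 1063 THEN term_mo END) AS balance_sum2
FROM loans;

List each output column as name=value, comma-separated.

[rate_bp_sum: rate_bp < 1305 OR status = 'default']
loan_id=70: ✗
loan_id=71: ✗
loan_id=72: ✓ → 49
loan_id=73: ✗
loan_id=74: ✓ → 303
loan_id=75: ✓ → 206
loan_id=76: ✓ → 359
loan_id=77: ✗
loan_id=78: ✗
loan_id=79: ✓ → 195
loan_id=80: ✗
loan_id=81: ✓ → 342
loan_id=82: ✗
loan_id=83: ✓ → 121
rate_bp_sum = 49 + 303 + 206 + 359 + 195 + 342 + 121 = 1575
—
[balance_sum: balance > 55939 AND rate_bp BETWEEN 1122 AND 1646]
loan_id=70: ✗
loan_id=71: ✗
loan_id=72: ✗
loan_id=73: ✗
loan_id=74: ✗
loan_id=75: ✗
loan_id=76: ✗
loan_id=77: ✗
loan_id=78: ✗
loan_id=79: ✗
loan_id=80: ✓ → 306
loan_id=81: ✗
loan_id=82: ✗
loan_id=83: ✗
balance_sum = 306
—
[balance_sum2: balance >= 32951 AND rate_bp <= 1063]
loan_id=70: ✗
loan_id=71: ✗
loan_id=72: ✗
loan_id=73: ✗
loan_id=74: ✓ → 303
loan_id=75: ✓ → 206
loan_id=76: ✓ → 359
loan_id=77: ✗
loan_id=78: ✗
loan_id=79: ✗
loan_id=80: ✗
loan_id=81: ✓ → 342
loan_id=82: ✗
loan_id=83: ✓ → 121
balance_sum2 = 303 + 206 + 359 + 342 + 121 = 1331

rate_bp_sum=1575, balance_sum=306, balance_sum2=1331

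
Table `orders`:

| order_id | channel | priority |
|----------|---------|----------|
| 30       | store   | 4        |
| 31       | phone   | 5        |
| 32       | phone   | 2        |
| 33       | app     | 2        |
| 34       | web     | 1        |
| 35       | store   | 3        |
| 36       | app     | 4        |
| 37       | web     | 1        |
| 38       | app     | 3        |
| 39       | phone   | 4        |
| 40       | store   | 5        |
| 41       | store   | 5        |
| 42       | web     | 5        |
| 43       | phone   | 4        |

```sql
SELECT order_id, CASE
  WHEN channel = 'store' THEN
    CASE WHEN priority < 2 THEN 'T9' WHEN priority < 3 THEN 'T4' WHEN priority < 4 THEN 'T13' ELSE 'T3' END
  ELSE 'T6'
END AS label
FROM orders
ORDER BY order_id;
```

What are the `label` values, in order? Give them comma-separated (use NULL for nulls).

order_id=30: channel='store' → inner[ELSE] → T3
order_id=31: channel='phone' → outer ELSE → T6
order_id=32: channel='phone' → outer ELSE → T6
order_id=33: channel='app' → outer ELSE → T6
order_id=34: channel='web' → outer ELSE → T6
order_id=35: channel='store' → inner[priority < 4] → T13
order_id=36: channel='app' → outer ELSE → T6
order_id=37: channel='web' → outer ELSE → T6
order_id=38: channel='app' → outer ELSE → T6
order_id=39: channel='phone' → outer ELSE → T6
order_id=40: channel='store' → inner[ELSE] → T3
order_id=41: channel='store' → inner[ELSE] → T3
order_id=42: channel='web' → outer ELSE → T6
order_id=43: channel='phone' → outer ELSE → T6

T3, T6, T6, T6, T6, T13, T6, T6, T6, T6, T3, T3, T6, T6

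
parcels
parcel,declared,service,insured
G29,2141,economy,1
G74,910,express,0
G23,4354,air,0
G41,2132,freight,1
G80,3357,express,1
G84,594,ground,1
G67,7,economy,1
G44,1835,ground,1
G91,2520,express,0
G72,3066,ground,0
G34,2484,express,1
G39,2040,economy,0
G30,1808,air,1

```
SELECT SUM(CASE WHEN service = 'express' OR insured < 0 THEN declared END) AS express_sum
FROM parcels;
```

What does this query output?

9271

parcel=G29: ✗
parcel=G74: ✓ → 910
parcel=G23: ✗
parcel=G41: ✗
parcel=G80: ✓ → 3357
parcel=G84: ✗
parcel=G67: ✗
parcel=G44: ✗
parcel=G91: ✓ → 2520
parcel=G72: ✗
parcel=G34: ✓ → 2484
parcel=G39: ✗
parcel=G30: ✗
express_sum = 910 + 3357 + 2520 + 2484 = 9271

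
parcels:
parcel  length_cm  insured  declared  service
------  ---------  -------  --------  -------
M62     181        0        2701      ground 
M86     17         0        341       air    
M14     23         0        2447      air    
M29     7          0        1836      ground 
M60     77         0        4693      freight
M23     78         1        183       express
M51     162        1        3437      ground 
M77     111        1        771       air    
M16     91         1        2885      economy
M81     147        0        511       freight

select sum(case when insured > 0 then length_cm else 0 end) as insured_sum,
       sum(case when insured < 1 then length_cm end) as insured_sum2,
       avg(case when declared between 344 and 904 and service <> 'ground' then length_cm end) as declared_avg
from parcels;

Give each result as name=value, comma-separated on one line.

[insured_sum: insured > 0]
parcel=M62: ✗
parcel=M86: ✗
parcel=M14: ✗
parcel=M29: ✗
parcel=M60: ✗
parcel=M23: ✓ → 78
parcel=M51: ✓ → 162
parcel=M77: ✓ → 111
parcel=M16: ✓ → 91
parcel=M81: ✗
insured_sum = 78 + 162 + 111 + 91 = 442
—
[insured_sum2: insured < 1]
parcel=M62: ✓ → 181
parcel=M86: ✓ → 17
parcel=M14: ✓ → 23
parcel=M29: ✓ → 7
parcel=M60: ✓ → 77
parcel=M23: ✗
parcel=M51: ✗
parcel=M77: ✗
parcel=M16: ✗
parcel=M81: ✓ → 147
insured_sum2 = 181 + 17 + 23 + 7 + 77 + 147 = 452
—
[declared_avg: declared between 344 and 904 and service <> 'ground']
parcel=M62: ✗
parcel=M86: ✗
parcel=M14: ✗
parcel=M29: ✗
parcel=M60: ✗
parcel=M23: ✗
parcel=M51: ✗
parcel=M77: ✓ → 111
parcel=M16: ✗
parcel=M81: ✓ → 147
declared_avg = (111 + 147) / 2 = 129

insured_sum=442, insured_sum2=452, declared_avg=129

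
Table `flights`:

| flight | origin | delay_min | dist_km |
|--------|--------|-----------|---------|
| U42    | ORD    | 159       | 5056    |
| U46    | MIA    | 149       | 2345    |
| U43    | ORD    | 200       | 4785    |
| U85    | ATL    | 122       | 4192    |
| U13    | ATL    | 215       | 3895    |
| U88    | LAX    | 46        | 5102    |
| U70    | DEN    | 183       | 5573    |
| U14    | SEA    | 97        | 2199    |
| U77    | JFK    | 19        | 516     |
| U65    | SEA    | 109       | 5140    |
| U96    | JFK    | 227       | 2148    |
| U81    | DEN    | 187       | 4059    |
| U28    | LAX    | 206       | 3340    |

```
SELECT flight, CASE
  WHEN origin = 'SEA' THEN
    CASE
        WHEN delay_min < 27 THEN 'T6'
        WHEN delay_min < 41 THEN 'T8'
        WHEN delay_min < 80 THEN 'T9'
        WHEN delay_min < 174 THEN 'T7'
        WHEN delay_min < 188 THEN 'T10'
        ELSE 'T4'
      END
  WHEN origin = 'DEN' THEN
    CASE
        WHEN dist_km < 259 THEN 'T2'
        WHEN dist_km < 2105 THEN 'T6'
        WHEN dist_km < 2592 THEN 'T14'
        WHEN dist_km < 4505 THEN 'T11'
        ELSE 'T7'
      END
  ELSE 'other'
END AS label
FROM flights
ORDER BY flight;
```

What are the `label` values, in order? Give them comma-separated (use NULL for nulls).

other, T7, other, other, other, other, T7, T7, other, T11, other, other, other

flight=U13: origin='ATL' → outer ELSE → other
flight=U14: origin='SEA' → inner[delay_min < 174] → T7
flight=U28: origin='LAX' → outer ELSE → other
flight=U42: origin='ORD' → outer ELSE → other
flight=U43: origin='ORD' → outer ELSE → other
flight=U46: origin='MIA' → outer ELSE → other
flight=U65: origin='SEA' → inner[delay_min < 174] → T7
flight=U70: origin='DEN' → inner[ELSE] → T7
flight=U77: origin='JFK' → outer ELSE → other
flight=U81: origin='DEN' → inner[dist_km < 4505] → T11
flight=U85: origin='ATL' → outer ELSE → other
flight=U88: origin='LAX' → outer ELSE → other
flight=U96: origin='JFK' → outer ELSE → other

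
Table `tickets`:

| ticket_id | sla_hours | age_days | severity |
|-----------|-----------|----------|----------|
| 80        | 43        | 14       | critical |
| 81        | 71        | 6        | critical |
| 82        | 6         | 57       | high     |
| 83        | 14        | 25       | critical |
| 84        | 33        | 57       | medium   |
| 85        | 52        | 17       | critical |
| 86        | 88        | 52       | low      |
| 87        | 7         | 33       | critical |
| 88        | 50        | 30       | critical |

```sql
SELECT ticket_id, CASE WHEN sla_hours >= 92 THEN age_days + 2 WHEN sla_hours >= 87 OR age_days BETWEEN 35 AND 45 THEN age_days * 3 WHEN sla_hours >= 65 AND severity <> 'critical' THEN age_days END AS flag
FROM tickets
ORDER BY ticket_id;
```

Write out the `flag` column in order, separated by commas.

NULL, NULL, NULL, NULL, NULL, NULL, 156, NULL, NULL

ticket_id=80: (no match → NULL) → NULL
ticket_id=81: (no match → NULL) → NULL
ticket_id=82: (no match → NULL) → NULL
ticket_id=83: (no match → NULL) → NULL
ticket_id=84: (no match → NULL) → NULL
ticket_id=85: (no match → NULL) → NULL
ticket_id=86: sla_hours >= 87 OR age_days BETWEEN 35 AND 45 → 156
ticket_id=87: (no match → NULL) → NULL
ticket_id=88: (no match → NULL) → NULL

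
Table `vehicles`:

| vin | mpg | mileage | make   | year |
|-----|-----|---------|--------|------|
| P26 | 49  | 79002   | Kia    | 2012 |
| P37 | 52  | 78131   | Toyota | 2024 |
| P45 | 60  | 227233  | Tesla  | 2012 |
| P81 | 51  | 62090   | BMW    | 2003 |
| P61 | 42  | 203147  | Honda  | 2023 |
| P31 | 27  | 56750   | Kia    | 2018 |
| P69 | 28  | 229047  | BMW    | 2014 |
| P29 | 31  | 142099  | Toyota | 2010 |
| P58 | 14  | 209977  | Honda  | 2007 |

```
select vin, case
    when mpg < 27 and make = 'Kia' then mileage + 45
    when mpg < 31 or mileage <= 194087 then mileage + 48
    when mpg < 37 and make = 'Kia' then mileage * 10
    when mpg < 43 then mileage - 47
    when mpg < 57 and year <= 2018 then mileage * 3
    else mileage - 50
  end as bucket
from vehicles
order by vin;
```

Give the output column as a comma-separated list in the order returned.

vin=P26: mpg < 31 or mileage <= 194087 → 79050
vin=P29: mpg < 31 or mileage <= 194087 → 142147
vin=P31: mpg < 31 or mileage <= 194087 → 56798
vin=P37: mpg < 31 or mileage <= 194087 → 78179
vin=P45: ELSE → 227183
vin=P58: mpg < 31 or mileage <= 194087 → 210025
vin=P61: mpg < 43 → 203100
vin=P69: mpg < 31 or mileage <= 194087 → 229095
vin=P81: mpg < 31 or mileage <= 194087 → 62138

79050, 142147, 56798, 78179, 227183, 210025, 203100, 229095, 62138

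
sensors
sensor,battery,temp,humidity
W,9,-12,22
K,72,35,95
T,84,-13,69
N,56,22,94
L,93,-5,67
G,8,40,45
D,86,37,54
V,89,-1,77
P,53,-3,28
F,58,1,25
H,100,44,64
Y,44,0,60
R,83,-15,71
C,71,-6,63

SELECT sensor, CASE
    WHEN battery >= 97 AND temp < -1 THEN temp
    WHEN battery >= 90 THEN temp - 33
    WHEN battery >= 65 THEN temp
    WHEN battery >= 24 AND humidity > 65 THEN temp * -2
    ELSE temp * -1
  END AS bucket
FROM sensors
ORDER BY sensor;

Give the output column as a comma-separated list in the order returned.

-6, 37, -1, -40, 11, 35, -38, -44, 3, -15, -13, -1, 12, 0

sensor=C: battery >= 65 → -6
sensor=D: battery >= 65 → 37
sensor=F: ELSE → -1
sensor=G: ELSE → -40
sensor=H: battery >= 90 → 11
sensor=K: battery >= 65 → 35
sensor=L: battery >= 90 → -38
sensor=N: battery >= 24 AND humidity > 65 → -44
sensor=P: ELSE → 3
sensor=R: battery >= 65 → -15
sensor=T: battery >= 65 → -13
sensor=V: battery >= 65 → -1
sensor=W: ELSE → 12
sensor=Y: ELSE → 0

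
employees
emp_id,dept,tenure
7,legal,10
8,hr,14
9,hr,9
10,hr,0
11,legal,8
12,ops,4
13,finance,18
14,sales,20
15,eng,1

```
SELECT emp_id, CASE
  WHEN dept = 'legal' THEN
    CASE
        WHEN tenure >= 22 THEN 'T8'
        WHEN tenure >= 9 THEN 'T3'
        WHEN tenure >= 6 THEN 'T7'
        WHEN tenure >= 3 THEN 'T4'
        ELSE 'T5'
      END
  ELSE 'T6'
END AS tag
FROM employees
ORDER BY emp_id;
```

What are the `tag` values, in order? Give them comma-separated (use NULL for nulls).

emp_id=7: dept='legal' → inner[tenure >= 9] → T3
emp_id=8: dept='hr' → outer ELSE → T6
emp_id=9: dept='hr' → outer ELSE → T6
emp_id=10: dept='hr' → outer ELSE → T6
emp_id=11: dept='legal' → inner[tenure >= 6] → T7
emp_id=12: dept='ops' → outer ELSE → T6
emp_id=13: dept='finance' → outer ELSE → T6
emp_id=14: dept='sales' → outer ELSE → T6
emp_id=15: dept='eng' → outer ELSE → T6

T3, T6, T6, T6, T7, T6, T6, T6, T6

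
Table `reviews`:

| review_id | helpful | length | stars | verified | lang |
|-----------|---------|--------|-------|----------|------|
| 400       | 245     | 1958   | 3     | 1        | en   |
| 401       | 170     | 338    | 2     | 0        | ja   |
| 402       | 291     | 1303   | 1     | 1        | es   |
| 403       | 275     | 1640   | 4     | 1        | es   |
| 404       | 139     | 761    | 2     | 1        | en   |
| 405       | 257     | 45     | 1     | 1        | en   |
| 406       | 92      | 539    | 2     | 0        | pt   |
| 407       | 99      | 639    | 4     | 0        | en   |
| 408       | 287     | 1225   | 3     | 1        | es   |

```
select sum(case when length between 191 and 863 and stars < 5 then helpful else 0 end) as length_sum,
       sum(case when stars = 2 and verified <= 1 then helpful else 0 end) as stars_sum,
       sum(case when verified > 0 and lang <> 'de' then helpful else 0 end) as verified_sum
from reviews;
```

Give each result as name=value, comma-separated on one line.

[length_sum: length between 191 and 863 and stars < 5]
review_id=400: ✗
review_id=401: ✓ → 170
review_id=402: ✗
review_id=403: ✗
review_id=404: ✓ → 139
review_id=405: ✗
review_id=406: ✓ → 92
review_id=407: ✓ → 99
review_id=408: ✗
length_sum = 170 + 139 + 92 + 99 = 500
—
[stars_sum: stars = 2 and verified <= 1]
review_id=400: ✗
review_id=401: ✓ → 170
review_id=402: ✗
review_id=403: ✗
review_id=404: ✓ → 139
review_id=405: ✗
review_id=406: ✓ → 92
review_id=407: ✗
review_id=408: ✗
stars_sum = 170 + 139 + 92 = 401
—
[verified_sum: verified > 0 and lang <> 'de']
review_id=400: ✓ → 245
review_id=401: ✗
review_id=402: ✓ → 291
review_id=403: ✓ → 275
review_id=404: ✓ → 139
review_id=405: ✓ → 257
review_id=406: ✗
review_id=407: ✗
review_id=408: ✓ → 287
verified_sum = 245 + 291 + 275 + 139 + 257 + 287 = 1494

length_sum=500, stars_sum=401, verified_sum=1494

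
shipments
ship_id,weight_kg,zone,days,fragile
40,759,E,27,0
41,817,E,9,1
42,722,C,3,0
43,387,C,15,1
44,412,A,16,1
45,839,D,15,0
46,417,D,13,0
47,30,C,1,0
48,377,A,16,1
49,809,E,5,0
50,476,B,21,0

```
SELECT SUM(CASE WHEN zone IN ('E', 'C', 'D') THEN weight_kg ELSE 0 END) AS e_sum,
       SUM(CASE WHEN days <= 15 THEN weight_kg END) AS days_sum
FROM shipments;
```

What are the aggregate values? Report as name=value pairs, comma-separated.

e_sum=4780, days_sum=4021

[e_sum: zone IN ('E', 'C', 'D')]
ship_id=40: ✓ → 759
ship_id=41: ✓ → 817
ship_id=42: ✓ → 722
ship_id=43: ✓ → 387
ship_id=44: ✗
ship_id=45: ✓ → 839
ship_id=46: ✓ → 417
ship_id=47: ✓ → 30
ship_id=48: ✗
ship_id=49: ✓ → 809
ship_id=50: ✗
e_sum = 759 + 817 + 722 + 387 + 839 + 417 + 30 + 809 = 4780
—
[days_sum: days <= 15]
ship_id=40: ✗
ship_id=41: ✓ → 817
ship_id=42: ✓ → 722
ship_id=43: ✓ → 387
ship_id=44: ✗
ship_id=45: ✓ → 839
ship_id=46: ✓ → 417
ship_id=47: ✓ → 30
ship_id=48: ✗
ship_id=49: ✓ → 809
ship_id=50: ✗
days_sum = 817 + 722 + 387 + 839 + 417 + 30 + 809 = 4021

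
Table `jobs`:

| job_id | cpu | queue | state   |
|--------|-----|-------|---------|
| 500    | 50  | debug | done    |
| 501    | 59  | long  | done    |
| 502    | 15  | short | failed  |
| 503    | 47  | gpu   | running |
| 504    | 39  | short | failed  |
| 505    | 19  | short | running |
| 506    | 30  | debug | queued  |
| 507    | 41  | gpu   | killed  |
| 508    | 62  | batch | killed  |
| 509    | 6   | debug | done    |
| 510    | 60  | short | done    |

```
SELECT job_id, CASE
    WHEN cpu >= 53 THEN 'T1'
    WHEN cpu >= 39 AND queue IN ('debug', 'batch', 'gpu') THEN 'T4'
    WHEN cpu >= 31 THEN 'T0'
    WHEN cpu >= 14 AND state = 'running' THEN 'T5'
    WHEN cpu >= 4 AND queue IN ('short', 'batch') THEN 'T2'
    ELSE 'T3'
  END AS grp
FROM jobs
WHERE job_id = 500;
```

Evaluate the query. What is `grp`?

T4

job_id = 500: cpu=50, queue=debug, state=done.
cpu >= 53 → false
cpu >= 39 AND queue IN ('debug', 'batch', 'gpu') → true → T4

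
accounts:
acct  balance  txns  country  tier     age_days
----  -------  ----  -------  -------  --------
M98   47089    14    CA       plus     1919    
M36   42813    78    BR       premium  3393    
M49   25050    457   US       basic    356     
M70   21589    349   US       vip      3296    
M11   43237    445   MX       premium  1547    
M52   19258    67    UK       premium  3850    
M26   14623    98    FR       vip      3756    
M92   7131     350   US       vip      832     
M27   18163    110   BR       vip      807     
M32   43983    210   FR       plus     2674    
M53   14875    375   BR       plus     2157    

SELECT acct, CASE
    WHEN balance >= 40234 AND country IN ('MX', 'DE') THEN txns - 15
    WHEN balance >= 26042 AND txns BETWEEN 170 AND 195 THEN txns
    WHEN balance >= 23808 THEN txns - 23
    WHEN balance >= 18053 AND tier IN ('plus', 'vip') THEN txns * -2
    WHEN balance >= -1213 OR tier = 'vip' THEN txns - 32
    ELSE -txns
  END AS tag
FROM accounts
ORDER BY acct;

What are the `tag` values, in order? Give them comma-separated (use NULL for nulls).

acct=M11: balance >= 40234 AND country IN ('MX', 'DE') → 430
acct=M26: balance >= -1213 OR tier = 'vip' → 66
acct=M27: balance >= 18053 AND tier IN ('plus', 'vip') → -220
acct=M32: balance >= 23808 → 187
acct=M36: balance >= 23808 → 55
acct=M49: balance >= 23808 → 434
acct=M52: balance >= -1213 OR tier = 'vip' → 35
acct=M53: balance >= -1213 OR tier = 'vip' → 343
acct=M70: balance >= 18053 AND tier IN ('plus', 'vip') → -698
acct=M92: balance >= -1213 OR tier = 'vip' → 318
acct=M98: balance >= 23808 → -9

430, 66, -220, 187, 55, 434, 35, 343, -698, 318, -9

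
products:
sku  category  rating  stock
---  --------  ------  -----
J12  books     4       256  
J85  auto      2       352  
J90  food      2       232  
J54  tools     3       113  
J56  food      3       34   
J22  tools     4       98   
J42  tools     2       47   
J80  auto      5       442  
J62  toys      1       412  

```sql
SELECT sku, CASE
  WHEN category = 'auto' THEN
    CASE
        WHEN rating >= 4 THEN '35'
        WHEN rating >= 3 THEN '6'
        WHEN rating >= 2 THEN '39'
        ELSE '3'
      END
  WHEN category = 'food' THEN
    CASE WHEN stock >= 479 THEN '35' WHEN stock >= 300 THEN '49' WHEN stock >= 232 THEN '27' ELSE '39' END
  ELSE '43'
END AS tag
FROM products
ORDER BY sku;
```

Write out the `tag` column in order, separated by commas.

sku=J12: category='books' → outer ELSE → 43
sku=J22: category='tools' → outer ELSE → 43
sku=J42: category='tools' → outer ELSE → 43
sku=J54: category='tools' → outer ELSE → 43
sku=J56: category='food' → inner[ELSE] → 39
sku=J62: category='toys' → outer ELSE → 43
sku=J80: category='auto' → inner[rating >= 4] → 35
sku=J85: category='auto' → inner[rating >= 2] → 39
sku=J90: category='food' → inner[stock >= 232] → 27

43, 43, 43, 43, 39, 43, 35, 39, 27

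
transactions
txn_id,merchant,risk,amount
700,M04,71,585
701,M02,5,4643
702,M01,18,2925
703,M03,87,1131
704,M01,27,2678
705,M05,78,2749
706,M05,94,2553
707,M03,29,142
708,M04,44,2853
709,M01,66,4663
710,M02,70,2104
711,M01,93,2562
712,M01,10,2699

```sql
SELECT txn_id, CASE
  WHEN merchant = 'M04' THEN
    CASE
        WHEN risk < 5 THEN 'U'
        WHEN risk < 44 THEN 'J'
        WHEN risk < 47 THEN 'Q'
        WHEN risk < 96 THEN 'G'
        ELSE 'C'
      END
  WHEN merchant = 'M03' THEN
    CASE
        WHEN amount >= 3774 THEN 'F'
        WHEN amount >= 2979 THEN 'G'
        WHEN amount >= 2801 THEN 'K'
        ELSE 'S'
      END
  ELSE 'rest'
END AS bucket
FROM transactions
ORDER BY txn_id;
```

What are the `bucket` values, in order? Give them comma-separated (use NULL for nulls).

txn_id=700: merchant='M04' → inner[risk < 96] → G
txn_id=701: merchant='M02' → outer ELSE → rest
txn_id=702: merchant='M01' → outer ELSE → rest
txn_id=703: merchant='M03' → inner[ELSE] → S
txn_id=704: merchant='M01' → outer ELSE → rest
txn_id=705: merchant='M05' → outer ELSE → rest
txn_id=706: merchant='M05' → outer ELSE → rest
txn_id=707: merchant='M03' → inner[ELSE] → S
txn_id=708: merchant='M04' → inner[risk < 47] → Q
txn_id=709: merchant='M01' → outer ELSE → rest
txn_id=710: merchant='M02' → outer ELSE → rest
txn_id=711: merchant='M01' → outer ELSE → rest
txn_id=712: merchant='M01' → outer ELSE → rest

G, rest, rest, S, rest, rest, rest, S, Q, rest, rest, rest, rest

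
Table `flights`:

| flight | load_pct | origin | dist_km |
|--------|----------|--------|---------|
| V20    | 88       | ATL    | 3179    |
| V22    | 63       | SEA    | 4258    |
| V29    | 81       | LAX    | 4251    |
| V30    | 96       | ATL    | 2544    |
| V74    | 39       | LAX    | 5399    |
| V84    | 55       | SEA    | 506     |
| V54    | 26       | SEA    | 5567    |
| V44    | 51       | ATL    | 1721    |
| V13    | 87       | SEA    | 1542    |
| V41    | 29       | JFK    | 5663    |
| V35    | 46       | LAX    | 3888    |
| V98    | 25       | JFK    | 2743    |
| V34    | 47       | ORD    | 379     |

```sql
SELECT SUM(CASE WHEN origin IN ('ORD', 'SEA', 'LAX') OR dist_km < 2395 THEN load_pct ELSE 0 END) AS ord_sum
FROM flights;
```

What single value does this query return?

flight=V20: ✗
flight=V22: ✓ → 63
flight=V29: ✓ → 81
flight=V30: ✗
flight=V74: ✓ → 39
flight=V84: ✓ → 55
flight=V54: ✓ → 26
flight=V44: ✓ → 51
flight=V13: ✓ → 87
flight=V41: ✗
flight=V35: ✓ → 46
flight=V98: ✗
flight=V34: ✓ → 47
ord_sum = 63 + 81 + 39 + 55 + 26 + 51 + 87 + 46 + 47 = 495

495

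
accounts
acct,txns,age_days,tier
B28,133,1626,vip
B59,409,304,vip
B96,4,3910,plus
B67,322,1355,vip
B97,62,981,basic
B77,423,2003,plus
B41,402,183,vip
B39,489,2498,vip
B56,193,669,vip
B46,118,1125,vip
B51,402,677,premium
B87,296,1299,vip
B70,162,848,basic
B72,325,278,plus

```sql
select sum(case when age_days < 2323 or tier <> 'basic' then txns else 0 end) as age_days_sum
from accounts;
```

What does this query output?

acct=B28: ✓ → 133
acct=B59: ✓ → 409
acct=B96: ✓ → 4
acct=B67: ✓ → 322
acct=B97: ✓ → 62
acct=B77: ✓ → 423
acct=B41: ✓ → 402
acct=B39: ✓ → 489
acct=B56: ✓ → 193
acct=B46: ✓ → 118
acct=B51: ✓ → 402
acct=B87: ✓ → 296
acct=B70: ✓ → 162
acct=B72: ✓ → 325
age_days_sum = 133 + 409 + 4 + 322 + 62 + 423 + 402 + 489 + 193 + 118 + 402 + 296 + 162 + 325 = 3740

3740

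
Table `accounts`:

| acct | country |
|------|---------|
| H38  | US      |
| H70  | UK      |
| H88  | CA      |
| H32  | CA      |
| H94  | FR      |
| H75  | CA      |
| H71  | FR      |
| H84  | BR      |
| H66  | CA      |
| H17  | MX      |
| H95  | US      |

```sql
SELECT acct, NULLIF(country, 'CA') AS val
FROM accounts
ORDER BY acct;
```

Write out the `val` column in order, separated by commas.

acct=H17: country=MX vs CA: differ → MX
acct=H32: country=CA vs CA: equal → NULL
acct=H38: country=US vs CA: differ → US
acct=H66: country=CA vs CA: equal → NULL
acct=H70: country=UK vs CA: differ → UK
acct=H71: country=FR vs CA: differ → FR
acct=H75: country=CA vs CA: equal → NULL
acct=H84: country=BR vs CA: differ → BR
acct=H88: country=CA vs CA: equal → NULL
acct=H94: country=FR vs CA: differ → FR
acct=H95: country=US vs CA: differ → US

MX, NULL, US, NULL, UK, FR, NULL, BR, NULL, FR, US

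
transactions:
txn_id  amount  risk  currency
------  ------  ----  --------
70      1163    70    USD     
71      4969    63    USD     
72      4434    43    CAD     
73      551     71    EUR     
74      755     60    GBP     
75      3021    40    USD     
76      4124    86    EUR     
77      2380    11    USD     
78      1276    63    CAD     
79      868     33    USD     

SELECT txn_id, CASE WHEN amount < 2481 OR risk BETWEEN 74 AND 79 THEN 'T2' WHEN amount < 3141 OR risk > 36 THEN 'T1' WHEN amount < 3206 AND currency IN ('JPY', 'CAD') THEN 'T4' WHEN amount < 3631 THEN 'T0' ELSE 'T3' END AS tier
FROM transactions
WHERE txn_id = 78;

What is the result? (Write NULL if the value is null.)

T2

txn_id = 78: amount=1276, risk=63, currency=CAD.
amount < 2481 OR risk BETWEEN 74 AND 79 → true → T2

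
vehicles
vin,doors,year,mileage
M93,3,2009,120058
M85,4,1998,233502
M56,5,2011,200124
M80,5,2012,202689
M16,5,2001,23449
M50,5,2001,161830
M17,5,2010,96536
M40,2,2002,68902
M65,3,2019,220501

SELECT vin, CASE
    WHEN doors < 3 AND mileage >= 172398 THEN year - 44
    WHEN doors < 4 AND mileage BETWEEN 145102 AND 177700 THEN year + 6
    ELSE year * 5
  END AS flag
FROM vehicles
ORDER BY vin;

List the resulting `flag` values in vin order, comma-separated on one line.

vin=M16: ELSE → 10005
vin=M17: ELSE → 10050
vin=M40: ELSE → 10010
vin=M50: ELSE → 10005
vin=M56: ELSE → 10055
vin=M65: ELSE → 10095
vin=M80: ELSE → 10060
vin=M85: ELSE → 9990
vin=M93: ELSE → 10045

10005, 10050, 10010, 10005, 10055, 10095, 10060, 9990, 10045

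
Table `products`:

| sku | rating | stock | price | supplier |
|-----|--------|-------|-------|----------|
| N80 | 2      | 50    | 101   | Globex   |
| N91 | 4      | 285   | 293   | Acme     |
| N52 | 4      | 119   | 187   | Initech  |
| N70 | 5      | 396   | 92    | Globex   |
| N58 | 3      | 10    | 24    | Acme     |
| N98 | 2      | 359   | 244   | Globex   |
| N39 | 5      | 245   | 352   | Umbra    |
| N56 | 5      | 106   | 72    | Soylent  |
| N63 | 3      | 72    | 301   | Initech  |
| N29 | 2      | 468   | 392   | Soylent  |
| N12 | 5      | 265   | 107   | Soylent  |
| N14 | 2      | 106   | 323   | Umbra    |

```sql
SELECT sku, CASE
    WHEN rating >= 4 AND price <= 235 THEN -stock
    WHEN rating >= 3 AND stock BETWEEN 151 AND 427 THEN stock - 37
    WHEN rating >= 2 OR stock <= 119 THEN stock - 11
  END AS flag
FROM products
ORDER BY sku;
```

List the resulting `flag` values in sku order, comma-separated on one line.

sku=N12: rating >= 4 AND price <= 235 → -265
sku=N14: rating >= 2 OR stock <= 119 → 95
sku=N29: rating >= 2 OR stock <= 119 → 457
sku=N39: rating >= 3 AND stock BETWEEN 151 AND 427 → 208
sku=N52: rating >= 4 AND price <= 235 → -119
sku=N56: rating >= 4 AND price <= 235 → -106
sku=N58: rating >= 2 OR stock <= 119 → -1
sku=N63: rating >= 2 OR stock <= 119 → 61
sku=N70: rating >= 4 AND price <= 235 → -396
sku=N80: rating >= 2 OR stock <= 119 → 39
sku=N91: rating >= 3 AND stock BETWEEN 151 AND 427 → 248
sku=N98: rating >= 2 OR stock <= 119 → 348

-265, 95, 457, 208, -119, -106, -1, 61, -396, 39, 248, 348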